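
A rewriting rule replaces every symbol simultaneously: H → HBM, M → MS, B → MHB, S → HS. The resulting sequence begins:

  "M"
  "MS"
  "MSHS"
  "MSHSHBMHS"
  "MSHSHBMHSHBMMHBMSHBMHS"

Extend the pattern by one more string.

Applying the rule to each of the 22 symbols of MSHSHBMHSHBMMHBMSHBMHS gives the pieces MS HS HBM HS HBM MHB MS HBM HS HBM MHB MS MS HBM MHB MS HS HBM MHB MS HBM HS, which concatenate to the answer.

MSHSHBMHSHBMMHBMSHBMHSHBMMHBMSMSHBMMHBMSHSHBMMHBMSHBMHS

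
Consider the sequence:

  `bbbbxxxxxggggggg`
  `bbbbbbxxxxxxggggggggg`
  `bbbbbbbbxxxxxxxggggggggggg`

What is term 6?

bbbbbbbbbbbbbbxxxxxxxxxxggggggggggggggggg

Reading off run lengths: b runs 4, 6, 8; x runs 5, 6, 7; g runs 7, 9, 11 — each is linear in n, where the shown terms are n = 2, 3, 4.
At n = 7 the blocks have lengths 14, 10, 17.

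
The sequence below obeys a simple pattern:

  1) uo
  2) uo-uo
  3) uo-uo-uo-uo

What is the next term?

uo-uo-uo-uo-uo-uo-uo-uo

s(k+1) = s(k)·-·s(k) — each term doubles the last with '-' between the halves.
So the next term is two copies of uo-uo-uo-uo with '-' between the halves.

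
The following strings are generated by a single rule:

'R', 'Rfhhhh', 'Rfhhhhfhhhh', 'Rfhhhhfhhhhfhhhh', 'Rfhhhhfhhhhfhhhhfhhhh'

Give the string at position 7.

Rfhhhhfhhhhfhhhhfhhhhfhhhhfhhhh

Each term is the previous one with fhhhh appended.
From Rfhhhhfhhhhfhhhhfhhhh, 2 further steps: Rfhhhhfhhhhfhhhhfhhhh → Rfhhhhfhhhhfhhhhfhhhhfhhhh → (answer).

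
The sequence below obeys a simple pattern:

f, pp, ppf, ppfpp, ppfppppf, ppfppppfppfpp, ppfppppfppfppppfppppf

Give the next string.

This is a Fibonacci-style word recurrence s(k) = s(k−1)·s(k−2): e.g. pp·f = ppf.
The next term joins ppfppppfppfppppfppppf and ppfppppfppfpp.

ppfppppfppfppppfppppfppfppppfppfpp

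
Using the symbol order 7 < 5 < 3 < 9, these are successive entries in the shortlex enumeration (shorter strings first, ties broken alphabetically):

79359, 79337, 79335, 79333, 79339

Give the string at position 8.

Advancing 3 positions from 79339 through 79339 → 79397 → 79395 reaches term 8.

79393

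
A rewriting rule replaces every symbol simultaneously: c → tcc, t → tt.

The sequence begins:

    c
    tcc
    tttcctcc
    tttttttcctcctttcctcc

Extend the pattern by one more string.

φ(tttttttcctcctttcctcc) expands symbol-by-symbol to tt tt tt tt tt tt tt tcc tcc tt tcc tcc tt tt tt tcc tcc tt tcc tcc; joining the 20 pieces gives the next term.

tttttttttttttttcctcctttcctcctttttttcctcctttcctcc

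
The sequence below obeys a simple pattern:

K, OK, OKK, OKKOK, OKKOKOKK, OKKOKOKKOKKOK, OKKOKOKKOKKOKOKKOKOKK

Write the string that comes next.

OKKOKOKKOKKOKOKKOKOKKOKKOKOKKOKKOK

This is a Fibonacci-style word recurrence s(k) = s(k−1)·s(k−2): e.g. OK·K = OKK.
So term 8 is OKKOKOKKOKKOKOKKOKOKK·OKKOKOKKOKKOK.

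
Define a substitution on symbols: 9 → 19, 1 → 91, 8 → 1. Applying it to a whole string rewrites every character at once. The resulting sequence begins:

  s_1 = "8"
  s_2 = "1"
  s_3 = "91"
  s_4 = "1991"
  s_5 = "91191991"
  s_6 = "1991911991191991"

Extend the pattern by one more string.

91191991199191191991911991191991

φ(1991911991191991) expands symbol-by-symbol to 91 19 19 91 19 91 91 19 19 91 91 19 91 19 19 91; joining the 16 pieces gives the next term.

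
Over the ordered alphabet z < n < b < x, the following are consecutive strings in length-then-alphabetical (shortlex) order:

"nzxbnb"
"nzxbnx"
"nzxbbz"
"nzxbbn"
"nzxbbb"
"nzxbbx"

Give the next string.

nzxbxz

Find the rightmost character of nzxbbx below x, bump it to the next letter, and reset everything to its right to z.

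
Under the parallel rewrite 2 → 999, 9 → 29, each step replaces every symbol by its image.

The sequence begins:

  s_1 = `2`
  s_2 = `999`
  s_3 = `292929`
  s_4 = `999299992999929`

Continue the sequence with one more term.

292929999292929299992929292999929

Replace each of the 15 characters of 999299992999929 in place — 29 29 29 999 29 29 29 29 999 29 29 29 29 999 29 — and concatenate.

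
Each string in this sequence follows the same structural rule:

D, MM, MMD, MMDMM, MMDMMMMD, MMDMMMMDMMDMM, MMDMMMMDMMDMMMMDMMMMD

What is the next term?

This is a Fibonacci-style word recurrence s(k) = s(k−1)·s(k−2): e.g. MM·D = MMD.
Continuing: MMDMMMMDMMDMMMMDMMMMD · MMDMMMMDMMDMM gives term 8.

MMDMMMMDMMDMMMMDMMMMDMMDMMMMDMMDMM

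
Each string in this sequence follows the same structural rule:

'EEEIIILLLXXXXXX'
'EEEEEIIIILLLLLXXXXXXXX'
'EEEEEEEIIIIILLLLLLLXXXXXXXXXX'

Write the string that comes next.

EEEEEEEEEIIIIIILLLLLLLLLXXXXXXXXXXXX

Reading off run lengths: E runs 3, 5, 7; I runs 3, 4, 5; L runs 3, 5, 7; X runs 6, 8, 10 — each is linear in n, where the shown terms are n = 2, 3, 4.
At n = 5 the blocks have lengths 9, 6, 9, 12.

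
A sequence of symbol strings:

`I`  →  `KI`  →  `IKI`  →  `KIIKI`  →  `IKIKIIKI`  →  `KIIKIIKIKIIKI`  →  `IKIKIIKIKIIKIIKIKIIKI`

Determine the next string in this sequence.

Each term (from the third on) is the two preceding terms concatenated in order: term 3 = I·KI = IKI.
Continuing: KIIKIIKIKIIKI · IKIKIIKIKIIKIIKIKIIKI gives term 8.

KIIKIIKIKIIKIIKIKIIKIKIIKIIKIKIIKI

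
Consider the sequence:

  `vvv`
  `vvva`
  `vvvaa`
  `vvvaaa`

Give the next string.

The strings grow by a fixed suffix a each time.
One more step from vvvaaa gives the answer.

vvvaaaa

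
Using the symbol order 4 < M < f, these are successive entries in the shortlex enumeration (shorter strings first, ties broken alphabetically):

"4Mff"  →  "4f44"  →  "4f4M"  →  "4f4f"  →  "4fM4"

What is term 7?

Continuing the enumeration 2 steps past 4fM4: 4fM4 → 4fMM → (answer).

4fMf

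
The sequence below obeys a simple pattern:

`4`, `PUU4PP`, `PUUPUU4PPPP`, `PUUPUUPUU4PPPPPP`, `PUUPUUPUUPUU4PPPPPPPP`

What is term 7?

PUUPUUPUUPUUPUUPUU4PPPPPPPPPPPP

Every step adds PUU to the front and PP to the end of the previous string.
From PUUPUUPUUPUU4PPPPPPPP, 2 further steps: PUUPUUPUUPUU4PPPPPPPP → PUUPUUPUUPUUPUU4PPPPPPPPPP → (answer).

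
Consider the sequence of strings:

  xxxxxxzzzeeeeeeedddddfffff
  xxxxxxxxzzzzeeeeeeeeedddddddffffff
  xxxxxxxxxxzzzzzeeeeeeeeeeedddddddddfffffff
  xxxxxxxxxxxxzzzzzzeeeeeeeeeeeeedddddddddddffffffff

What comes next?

xxxxxxxxxxxxxxzzzzzzzeeeeeeeeeeeeeeedddddddddddddfffffffff

The n-th term is 2n x's then n z's then 2n+1 e's then 2n-1 d's then n+2 f's, where the shown terms are n = 3, 4, 5, 6.
For the next term, n = 7, so the run lengths are 14, 7, 15, 13, 9.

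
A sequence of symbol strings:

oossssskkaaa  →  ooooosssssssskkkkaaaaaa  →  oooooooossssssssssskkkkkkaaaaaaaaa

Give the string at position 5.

Each string has the form o^{3n-1} s^{3n+2} k^{2n} a^{3n} (n = 1, 2, …).
Setting n = 5 gives 14, 17, 10, 15 characters in each block.

oooooooooooooossssssssssssssssskkkkkkkkkkaaaaaaaaaaaaaaa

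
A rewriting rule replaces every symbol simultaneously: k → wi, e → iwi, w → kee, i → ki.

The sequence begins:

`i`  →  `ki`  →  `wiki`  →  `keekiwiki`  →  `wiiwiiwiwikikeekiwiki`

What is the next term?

Rewriting the 21 symbols of wiiwiiwiwikikeekiwiki one by one yields kee ki ki kee ki ki kee ki kee ki wi ki wi iwi iwi wi ki kee ki wi ki; concatenated:

keekikikeekikikeekikeekiwikiwiiwiiwiwikikeekiwiki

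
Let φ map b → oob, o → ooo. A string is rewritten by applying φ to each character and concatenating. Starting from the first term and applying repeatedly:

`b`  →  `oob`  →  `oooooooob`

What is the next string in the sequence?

Expanding oooooooob: o→ooo, o→ooo, o→ooo, o→ooo, o→ooo, o→ooo, o→ooo, o→ooo, b→oob. Concatenated: ooo ooo ooo ooo ooo ooo ooo ooo oob.

oooooooooooooooooooooooooob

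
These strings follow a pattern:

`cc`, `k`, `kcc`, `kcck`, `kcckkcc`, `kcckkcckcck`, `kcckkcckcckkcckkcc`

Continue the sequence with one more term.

This is a Fibonacci-style word recurrence s(k) = s(k−1)·s(k−2): e.g. k·cc = kcc.
The next term joins kcckkcckcckkcckkcc and kcckkcckcck.

kcckkcckcckkcckkcckcckkcckcck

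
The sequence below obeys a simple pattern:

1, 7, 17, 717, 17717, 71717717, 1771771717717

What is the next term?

From term 3 onward, concatenate the second-to-last term with the last: 1·7 = 17, 7·17 = 717, …
Continuing: 71717717 · 1771771717717 gives term 8.

717177171771771717717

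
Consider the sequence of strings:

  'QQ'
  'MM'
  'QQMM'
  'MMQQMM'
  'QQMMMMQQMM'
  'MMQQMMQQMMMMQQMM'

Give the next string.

QQMMMMQQMMMMQQMMQQMMMMQQMM

From term 3 onward, concatenate the second-to-last term with the last: QQ·MM = QQMM, MM·QQMM = MMQQMM, …
Continuing: QQMMMMQQMM · MMQQMMQQMMMMQQMM gives term 7.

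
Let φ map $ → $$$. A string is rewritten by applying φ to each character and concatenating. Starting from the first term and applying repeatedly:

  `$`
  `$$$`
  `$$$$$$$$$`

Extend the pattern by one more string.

$$$$$$$$$$$$$$$$$$$$$$$$$$$

Rewriting each symbol of $$$$$$$$$: $→$$$, $→$$$, $→$$$, $→$$$, $→$$$, $→$$$, $→$$$, $→$$$, $→$$$, which concatenates to $$$ $$$ $$$ $$$ $$$ $$$ $$$ $$$ $$$.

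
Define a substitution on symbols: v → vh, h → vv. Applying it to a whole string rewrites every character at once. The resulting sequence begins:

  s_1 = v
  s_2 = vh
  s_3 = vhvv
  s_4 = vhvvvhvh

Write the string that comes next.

Apply φ to vhvvvhvh symbol by symbol: v→vh, h→vv, v→vh, v→vh, v→vh, h→vv, v→vh, h→vv; joined: vh vv vh vh vh vv vh vv.

vhvvvhvhvhvvvhvv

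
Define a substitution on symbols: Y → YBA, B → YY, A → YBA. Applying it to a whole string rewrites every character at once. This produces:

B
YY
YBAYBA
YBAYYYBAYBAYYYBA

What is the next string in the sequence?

Rewriting the 16 symbols of YBAYYYBAYBAYYYBA one by one yields YBA YY YBA YBA YBA YBA YY YBA YBA YY YBA YBA YBA YBA YY YBA; concatenated:

YBAYYYBAYBAYBAYBAYYYBAYBAYYYBAYBAYBAYBAYYYBA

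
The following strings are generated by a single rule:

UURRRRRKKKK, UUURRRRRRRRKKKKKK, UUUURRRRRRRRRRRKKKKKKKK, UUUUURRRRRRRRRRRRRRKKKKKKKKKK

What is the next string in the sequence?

UUUUUURRRRRRRRRRRRRRRRRKKKKKKKKKKKK

Term n consists of n+1 U's, followed by 3n+2 R's, followed by 2n+2 K's (n = 1, 2, …).
At n = 5 the blocks have lengths 6, 17, 12.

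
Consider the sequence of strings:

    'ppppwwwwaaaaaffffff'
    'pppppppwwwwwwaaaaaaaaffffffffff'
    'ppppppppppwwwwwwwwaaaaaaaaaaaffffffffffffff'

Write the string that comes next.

The n-th term is 3n-2 p's then 2n w's then 3n-1 a's then 4n-2 f's, where the shown terms are n = 2, 3, 4.
Setting n = 5 gives 13, 10, 14, 18 characters in each block.

pppppppppppppwwwwwwwwwwaaaaaaaaaaaaaaffffffffffffffffff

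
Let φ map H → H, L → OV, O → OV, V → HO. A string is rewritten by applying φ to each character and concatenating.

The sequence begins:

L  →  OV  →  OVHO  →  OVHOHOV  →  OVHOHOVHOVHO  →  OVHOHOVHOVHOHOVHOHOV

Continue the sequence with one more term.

OVHOHOVHOVHOHOVHOHOVHOVHOHOVHOVHO

φ(OVHOHOVHOVHOHOVHOHOV) expands symbol-by-symbol to OV HO H OV H OV HO H OV HO H OV H OV HO H OV H OV HO; joining the 20 pieces gives the next term.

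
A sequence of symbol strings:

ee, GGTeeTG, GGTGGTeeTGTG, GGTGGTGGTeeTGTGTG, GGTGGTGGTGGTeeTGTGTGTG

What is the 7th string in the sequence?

GGTGGTGGTGGTGGTGGTeeTGTGTGTGTGTG

s(k+1) = GGT·s(k)·TG, so each term gains GGT as a prefix and TG as a suffix.
From GGTGGTGGTGGTeeTGTGTGTG, 2 further steps: GGTGGTGGTGGTeeTGTGTGTG → GGTGGTGGTGGTGGTeeTGTGTGTGTG → (answer).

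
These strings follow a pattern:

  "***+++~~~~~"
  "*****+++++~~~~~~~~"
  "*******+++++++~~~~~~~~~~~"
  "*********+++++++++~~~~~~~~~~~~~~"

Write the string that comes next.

Term n consists of 2n-1 *'s, followed by 2n-1 +'s, followed by 3n-1 ~'s, where the shown terms are n = 2, 3, 4, 5.
For the next term, n = 6, so the run lengths are 11, 11, 17.

***********+++++++++++~~~~~~~~~~~~~~~~~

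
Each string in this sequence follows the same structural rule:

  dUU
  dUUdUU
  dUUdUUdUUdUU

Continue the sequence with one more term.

s(k+1) = s(k)·s(k) — each term doubles the last.
One more doubling of dUUdUUdUUdUU gives the answer.

dUUdUUdUUdUUdUUdUUdUUdUU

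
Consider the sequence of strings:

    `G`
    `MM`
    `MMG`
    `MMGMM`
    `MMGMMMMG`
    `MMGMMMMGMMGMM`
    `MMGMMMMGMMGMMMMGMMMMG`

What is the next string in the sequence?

This is a Fibonacci-style word recurrence s(k) = s(k−1)·s(k−2): e.g. MM·G = MMG.
So term 8 is MMGMMMMGMMGMMMMGMMMMG·MMGMMMMGMMGMM.

MMGMMMMGMMGMMMMGMMMMGMMGMMMMGMMGMM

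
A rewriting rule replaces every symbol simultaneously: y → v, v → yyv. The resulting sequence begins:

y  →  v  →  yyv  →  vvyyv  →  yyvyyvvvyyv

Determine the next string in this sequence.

Rewriting each symbol of yyvyyvvvyyv: y→v, y→v, v→yyv, y→v, y→v, v→yyv, v→yyv, v→yyv, y→v, y→v, v→yyv, which concatenates to v v yyv v v yyv yyv yyv v v yyv.

vvyyvvvyyvyyvyyvvvyyv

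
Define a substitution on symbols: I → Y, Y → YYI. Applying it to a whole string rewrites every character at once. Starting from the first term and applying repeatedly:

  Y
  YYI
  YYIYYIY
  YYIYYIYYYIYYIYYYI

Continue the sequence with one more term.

Applying the rule to each of the 17 symbols of YYIYYIYYYIYYIYYYI gives the pieces YYI YYI Y YYI YYI Y YYI YYI YYI Y YYI YYI Y YYI YYI YYI Y, which concatenate to the answer.

YYIYYIYYYIYYIYYYIYYIYYIYYYIYYIYYYIYYIYYIY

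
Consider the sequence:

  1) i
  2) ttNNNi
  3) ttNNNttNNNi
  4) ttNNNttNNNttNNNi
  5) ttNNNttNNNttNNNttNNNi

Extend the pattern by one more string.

The strings grow by a fixed prefix ttNNN each time.
Applying this once more to ttNNNttNNNttNNNttNNNi:

ttNNNttNNNttNNNttNNNttNNNi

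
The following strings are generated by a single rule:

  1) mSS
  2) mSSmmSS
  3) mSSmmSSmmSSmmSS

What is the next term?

mSSmmSSmmSSmmSSmmSSmmSSmmSSmmSS

Each string is two copies of the previous one joined by 'm'.
So the next term is two copies of mSSmmSSmmSSmmSS with 'm' between the halves.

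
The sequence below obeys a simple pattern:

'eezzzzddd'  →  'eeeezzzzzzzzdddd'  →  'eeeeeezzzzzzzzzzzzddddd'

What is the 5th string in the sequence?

eeeeeeeeeezzzzzzzzzzzzzzzzzzzzddddddd

Each string has the form e^{2n} z^{4n} d^{n+2} (n = 1, 2, …).
At n = 5 the blocks have lengths 10, 20, 7.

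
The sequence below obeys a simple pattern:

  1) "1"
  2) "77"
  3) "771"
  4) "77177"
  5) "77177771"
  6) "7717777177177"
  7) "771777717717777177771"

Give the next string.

Each term (from the third on) is the previous term followed by the one before it: term 3 = 77·1 = 771.
So term 8 is 771777717717777177771·7717777177177.

7717777177177771777717717777177177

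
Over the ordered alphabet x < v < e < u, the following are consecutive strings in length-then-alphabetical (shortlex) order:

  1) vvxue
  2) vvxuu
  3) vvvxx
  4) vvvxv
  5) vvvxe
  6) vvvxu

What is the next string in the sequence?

vvvvx

Treat vvvxu as a base-4 numeral over the given alphabet and add one, carrying through any trailing u's.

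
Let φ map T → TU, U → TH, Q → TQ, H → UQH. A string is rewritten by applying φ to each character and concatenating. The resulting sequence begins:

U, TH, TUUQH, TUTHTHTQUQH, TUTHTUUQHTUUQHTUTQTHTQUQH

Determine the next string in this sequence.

φ(TUTHTUUQHTUUQHTUTQTHTQUQH) expands symbol-by-symbol to TU TH TU UQH TU TH TH TQ UQH TU TH TH TQ UQH TU TH TU TQ TU UQH TU TQ TH TQ UQH; joining the 25 pieces gives the next term.

TUTHTUUQHTUTHTHTQUQHTUTHTHTQUQHTUTHTUTQTUUQHTUTQTHTQUQH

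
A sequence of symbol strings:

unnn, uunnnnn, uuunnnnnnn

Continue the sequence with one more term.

uuuunnnnnnnnn

Each string has the form u^{n} n^{2n+1} (n = 1, 2, …).
For the next term, n = 4, so the run lengths are 4, 9.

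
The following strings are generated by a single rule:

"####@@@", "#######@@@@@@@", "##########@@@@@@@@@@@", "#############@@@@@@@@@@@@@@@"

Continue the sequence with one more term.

Reading off run lengths: # runs 4, 7, 10, 13; @ runs 3, 7, 11, 15 — each is linear in n (n = 1, 2, …).
Setting n = 5 gives 16, 19 characters in each block.

################@@@@@@@@@@@@@@@@@@@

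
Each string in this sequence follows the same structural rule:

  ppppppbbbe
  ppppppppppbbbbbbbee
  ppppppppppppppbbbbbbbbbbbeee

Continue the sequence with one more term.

Term n consists of 4n+2 p's, followed by 4n-1 b's, followed by n e's (n = 1, 2, …).
At n = 4 the blocks have lengths 18, 15, 4.

ppppppppppppppppppbbbbbbbbbbbbbbbeeee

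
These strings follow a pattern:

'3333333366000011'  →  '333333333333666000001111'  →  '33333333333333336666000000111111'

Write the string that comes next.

3333333333333333333366666000000011111111

Each string has the form 3^{4n} 6^{n} 0^{n+2} 1^{2n-2}, where the shown terms are n = 2, 3, 4.
At n = 5 the blocks have lengths 20, 5, 7, 8.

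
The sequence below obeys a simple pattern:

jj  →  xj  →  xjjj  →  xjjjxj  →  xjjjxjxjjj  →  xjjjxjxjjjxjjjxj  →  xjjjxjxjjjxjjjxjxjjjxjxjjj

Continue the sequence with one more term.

xjjjxjxjjjxjjjxjxjjjxjxjjjxjjjxjxjjjxjjjxj

Each term (from the third on) is the previous term followed by the one before it: term 3 = xj·jj = xjjj.
The next term joins xjjjxjxjjjxjjjxjxjjjxjxjjj and xjjjxjxjjjxjjjxj.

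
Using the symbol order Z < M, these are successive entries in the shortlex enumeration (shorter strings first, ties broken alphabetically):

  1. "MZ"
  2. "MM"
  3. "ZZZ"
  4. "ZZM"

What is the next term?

ZMZ

Find the rightmost character of ZZM below M, bump it to the next letter, and reset everything to its right to Z.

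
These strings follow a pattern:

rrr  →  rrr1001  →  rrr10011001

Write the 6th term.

rrr10011001100110011001

The strings grow by a fixed suffix 1001 each time.
From rrr10011001, 3 further steps: rrr10011001 → rrr100110011001 → rrr1001100110011001 → (answer).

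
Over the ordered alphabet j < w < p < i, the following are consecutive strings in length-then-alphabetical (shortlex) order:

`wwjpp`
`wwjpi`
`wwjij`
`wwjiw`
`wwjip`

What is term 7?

wwwjj

Stepping forward 2 times from wwjip: wwjip → wwjii, then the target.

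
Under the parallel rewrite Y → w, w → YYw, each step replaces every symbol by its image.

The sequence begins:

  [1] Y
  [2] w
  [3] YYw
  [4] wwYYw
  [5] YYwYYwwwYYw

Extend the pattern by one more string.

wwYYwwwYYwYYwYYwwwYYw

Rewriting each symbol of YYwYYwwwYYw: Y→w, Y→w, w→YYw, Y→w, Y→w, w→YYw, w→YYw, w→YYw, Y→w, Y→w, w→YYw, which concatenates to w w YYw w w YYw YYw YYw w w YYw.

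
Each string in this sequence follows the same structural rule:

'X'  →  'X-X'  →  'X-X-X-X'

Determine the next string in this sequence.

s(k+1) = s(k)·-·s(k) — each term doubles the last with '-' between the halves.
Doubling X-X-X-X with '-' between the halves:

X-X-X-X-X-X-X-X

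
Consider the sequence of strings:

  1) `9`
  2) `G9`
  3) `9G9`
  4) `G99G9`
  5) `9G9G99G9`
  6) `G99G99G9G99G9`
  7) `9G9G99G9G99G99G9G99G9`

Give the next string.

From term 3 onward, concatenate the second-to-last term with the last: 9·G9 = 9G9, G9·9G9 = G99G9, …
So term 8 is G99G99G9G99G9·9G9G99G9G99G99G9G99G9.

G99G99G9G99G99G9G99G9G99G99G9G99G9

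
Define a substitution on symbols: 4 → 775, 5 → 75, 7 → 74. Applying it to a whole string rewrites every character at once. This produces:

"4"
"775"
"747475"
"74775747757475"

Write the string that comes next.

7477574747574775747475747757475

φ(74775747757475) expands symbol-by-symbol to 74 775 74 74 75 74 775 74 74 75 74 775 74 75; joining the 14 pieces gives the next term.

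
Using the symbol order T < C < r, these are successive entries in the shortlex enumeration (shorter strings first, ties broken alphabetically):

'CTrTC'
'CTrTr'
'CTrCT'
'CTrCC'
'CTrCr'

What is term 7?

CTrrC

Continuing the enumeration 2 steps past CTrCr: CTrCr → CTrrT → (answer).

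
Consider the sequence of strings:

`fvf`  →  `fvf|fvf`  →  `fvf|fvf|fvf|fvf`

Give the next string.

Each string is two copies of the previous one joined by '|'.
Doubling fvf|fvf|fvf|fvf with '|' between the halves:

fvf|fvf|fvf|fvf|fvf|fvf|fvf|fvf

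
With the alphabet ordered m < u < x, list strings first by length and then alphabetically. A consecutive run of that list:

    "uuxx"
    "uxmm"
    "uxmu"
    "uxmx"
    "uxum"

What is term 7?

uxux

Stepping forward 2 times from uxum: uxum → uxuu, then the target.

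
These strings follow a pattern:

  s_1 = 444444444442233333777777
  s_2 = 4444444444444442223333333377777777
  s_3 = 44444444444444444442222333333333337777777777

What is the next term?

Term n consists of 4n+3 4's, followed by n 2's, followed by 3n-1 3's, followed by 2n+2 7's, where the shown terms are n = 2, 3, 4.
For the next term, n = 5, so the run lengths are 23, 5, 14, 12.

444444444444444444444442222233333333333333777777777777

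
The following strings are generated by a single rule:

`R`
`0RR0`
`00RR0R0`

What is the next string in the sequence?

Each term wraps the previous one in 0 on the left and R0 on the right.
So the next term is 0·00RR0R0·R0.

000RR0R0R0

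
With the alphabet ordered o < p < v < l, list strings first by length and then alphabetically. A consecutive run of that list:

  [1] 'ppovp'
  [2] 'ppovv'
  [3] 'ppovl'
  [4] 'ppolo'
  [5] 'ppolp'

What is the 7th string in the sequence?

Advancing 2 positions from ppolp through ppolp → ppolv reaches term 7.

ppoll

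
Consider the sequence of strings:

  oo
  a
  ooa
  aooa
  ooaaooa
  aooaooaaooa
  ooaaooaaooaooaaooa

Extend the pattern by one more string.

Each term (from the third on) is the two preceding terms concatenated in order: term 3 = oo·a = ooa.
So term 8 is aooaooaaooa·ooaaooaaooaooaaooa.

aooaooaaooaooaaooaaooaooaaooa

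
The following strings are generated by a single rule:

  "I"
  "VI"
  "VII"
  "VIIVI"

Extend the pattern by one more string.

From term 3 onward, concatenate the last term with the second-to-last: VI·I = VII, VII·VI = VIIVI, …
Continuing: VIIVI · VII gives term 5.

VIIVIVII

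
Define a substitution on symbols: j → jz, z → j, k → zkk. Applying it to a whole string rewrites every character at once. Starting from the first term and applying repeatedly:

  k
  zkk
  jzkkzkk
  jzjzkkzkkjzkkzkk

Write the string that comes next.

Applying the rule to each of the 16 symbols of jzjzkkzkkjzkkzkk gives the pieces jz j jz j zkk zkk j zkk zkk jz j zkk zkk j zkk zkk, which concatenate to the answer.

jzjjzjzkkzkkjzkkzkkjzjzkkzkkjzkkzkk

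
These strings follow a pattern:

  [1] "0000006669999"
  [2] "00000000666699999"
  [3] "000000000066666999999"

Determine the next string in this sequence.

0000000000006666669999999

Each string has the form 0^{2n} 6^{n} 9^{n+1}, where the shown terms are n = 3, 4, 5.
At n = 6 the blocks have lengths 12, 6, 7.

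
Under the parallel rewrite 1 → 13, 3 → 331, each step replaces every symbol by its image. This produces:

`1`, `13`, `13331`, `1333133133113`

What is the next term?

1333133133113331331133313311313331

Replace each of the 13 characters of 1333133133113 in place — 13 331 331 331 13 331 331 13 331 331 13 13 331 — and concatenate.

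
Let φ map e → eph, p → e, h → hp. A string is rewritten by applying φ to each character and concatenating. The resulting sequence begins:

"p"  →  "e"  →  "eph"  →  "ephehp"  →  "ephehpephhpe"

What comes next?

ephehpephhpeephehphpeeph

Rewriting each symbol of ephehpephhpe: e→eph, p→e, h→hp, e→eph, h→hp, p→e, e→eph, p→e, h→hp, h→hp, p→e, e→eph, which concatenates to eph e hp eph hp e eph e hp hp e eph.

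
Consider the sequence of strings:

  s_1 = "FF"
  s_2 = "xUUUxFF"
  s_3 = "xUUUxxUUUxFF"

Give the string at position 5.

The strings grow by a fixed prefix xUUUx each time.
From xUUUxxUUUxFF, 2 further steps: xUUUxxUUUxFF → xUUUxxUUUxxUUUxFF → (answer).

xUUUxxUUUxxUUUxxUUUxFF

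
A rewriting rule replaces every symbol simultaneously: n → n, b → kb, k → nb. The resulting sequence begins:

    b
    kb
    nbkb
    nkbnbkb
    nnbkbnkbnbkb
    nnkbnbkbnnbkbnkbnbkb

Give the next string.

Rewriting the 20 symbols of nnkbnbkbnnbkbnkbnbkb one by one yields n n nb kb n kb nb kb n n kb nb kb n nb kb n kb nb kb; concatenated:

nnnbkbnkbnbkbnnkbnbkbnnbkbnkbnbkb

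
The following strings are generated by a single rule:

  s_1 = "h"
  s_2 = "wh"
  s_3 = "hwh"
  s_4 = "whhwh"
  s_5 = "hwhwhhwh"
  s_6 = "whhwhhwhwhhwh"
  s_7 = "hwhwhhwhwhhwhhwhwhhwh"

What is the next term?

whhwhhwhwhhwhhwhwhhwhwhhwhhwhwhhwh

Each term (from the third on) is the two preceding terms concatenated in order: term 3 = h·wh = hwh.
Continuing: whhwhhwhwhhwh · hwhwhhwhwhhwhhwhwhhwh gives term 8.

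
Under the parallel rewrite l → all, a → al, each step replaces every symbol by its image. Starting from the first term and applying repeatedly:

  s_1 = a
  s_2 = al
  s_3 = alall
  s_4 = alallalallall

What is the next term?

Replace each of the 13 characters of alallalallall in place — al all al all all al all al all all al all all — and concatenate.

alallalallallalallalallallalallall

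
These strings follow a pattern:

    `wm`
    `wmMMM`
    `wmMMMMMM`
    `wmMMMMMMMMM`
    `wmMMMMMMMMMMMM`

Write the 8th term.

wmMMMMMMMMMMMMMMMMMMMMM

Each term is the previous one with MMM appended.
From wmMMMMMMMMMMMM, 3 further steps: wmMMMMMMMMMMMM → wmMMMMMMMMMMMMMMM → wmMMMMMMMMMMMMMMMMMM → (answer).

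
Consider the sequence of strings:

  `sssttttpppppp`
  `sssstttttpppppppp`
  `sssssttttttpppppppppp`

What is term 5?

sssssssttttttttpppppppppppppp

Term n consists of n s's, followed by n+1 t's, followed by 2n p's, where the shown terms are n = 3, 4, 5.
At n = 7 the blocks have lengths 7, 8, 14.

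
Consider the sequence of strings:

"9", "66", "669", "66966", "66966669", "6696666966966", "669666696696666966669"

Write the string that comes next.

6696666966966669666696696666966966

Each term (from the third on) is the previous term followed by the one before it: term 3 = 66·9 = 669.
The next term joins 669666696696666966669 and 6696666966966.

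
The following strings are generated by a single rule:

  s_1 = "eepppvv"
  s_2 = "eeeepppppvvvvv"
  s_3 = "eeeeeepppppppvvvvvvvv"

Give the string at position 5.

Each string has the form e^{2n} p^{2n+1} v^{3n-1} (n = 1, 2, …).
Setting n = 5 gives 10, 11, 14 characters in each block.

eeeeeeeeeepppppppppppvvvvvvvvvvvvvv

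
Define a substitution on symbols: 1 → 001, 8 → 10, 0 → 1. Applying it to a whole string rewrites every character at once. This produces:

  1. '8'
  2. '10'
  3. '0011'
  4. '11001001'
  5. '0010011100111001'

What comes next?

Applying the rule to each of the 16 symbols of 0010011100111001 gives the pieces 1 1 001 1 1 001 001 001 1 1 001 001 001 1 1 001, which concatenate to the answer.

11001110010010011100100100111001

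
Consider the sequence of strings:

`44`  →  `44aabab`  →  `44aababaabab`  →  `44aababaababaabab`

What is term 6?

44aababaababaababaababaabab

Every step adds aabab to the end: s(k+1) = s(k)·aabab.
From 44aababaababaabab, 2 further steps: 44aababaababaabab → 44aababaababaababaabab → (answer).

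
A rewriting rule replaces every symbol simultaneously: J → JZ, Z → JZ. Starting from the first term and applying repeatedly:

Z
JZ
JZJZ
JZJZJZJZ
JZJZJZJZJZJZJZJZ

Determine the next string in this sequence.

JZJZJZJZJZJZJZJZJZJZJZJZJZJZJZJZ

Applying the rule to each of the 16 symbols of JZJZJZJZJZJZJZJZ gives the pieces JZ JZ JZ JZ JZ JZ JZ JZ JZ JZ JZ JZ JZ JZ JZ JZ, which concatenate to the answer.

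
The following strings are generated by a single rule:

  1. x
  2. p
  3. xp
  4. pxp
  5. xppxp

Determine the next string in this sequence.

Each term (from the third on) is the two preceding terms concatenated in order: term 3 = x·p = xp.
Continuing: pxp · xppxp gives term 6.

pxpxppxp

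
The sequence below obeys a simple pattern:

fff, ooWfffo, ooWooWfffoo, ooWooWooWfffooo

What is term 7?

ooWooWooWooWooWooWfffoooooo

Every step adds ooW to the front and o to the end of the previous string.
From ooWooWooWfffooo, 3 further steps: ooWooWooWfffooo → ooWooWooWooWfffoooo → ooWooWooWooWooWfffooooo → (answer).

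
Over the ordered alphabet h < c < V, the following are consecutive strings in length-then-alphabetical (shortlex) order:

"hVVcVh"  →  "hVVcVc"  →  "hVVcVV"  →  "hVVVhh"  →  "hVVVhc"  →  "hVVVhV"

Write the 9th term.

Stepping forward 3 times from hVVVhV: hVVVhV → hVVVch → hVVVcc, then the target.

hVVVcV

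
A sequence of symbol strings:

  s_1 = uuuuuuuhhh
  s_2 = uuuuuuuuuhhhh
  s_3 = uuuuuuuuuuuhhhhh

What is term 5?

uuuuuuuuuuuuuuuhhhhhhh

The n-th term is 2n+1 u's then n h's, where the shown terms are n = 3, 4, 5.
For term 5, n = 7, so the run lengths are 15, 7.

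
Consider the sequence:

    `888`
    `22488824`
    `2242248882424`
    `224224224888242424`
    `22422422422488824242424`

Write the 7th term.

224224224224224224888242424242424

Each term wraps the previous one in 224 on the left and 24 on the right.
From 22422422422488824242424, 2 further steps: 22422422422488824242424 → 2242242242242248882424242424 → (answer).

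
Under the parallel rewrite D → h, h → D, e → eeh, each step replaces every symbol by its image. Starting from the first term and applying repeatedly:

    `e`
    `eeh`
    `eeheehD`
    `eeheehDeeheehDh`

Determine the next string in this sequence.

eeheehDeeheehDheeheehDeeheehDhD

φ(eeheehDeeheehDh) expands symbol-by-symbol to eeh eeh D eeh eeh D h eeh eeh D eeh eeh D h D; joining the 15 pieces gives the next term.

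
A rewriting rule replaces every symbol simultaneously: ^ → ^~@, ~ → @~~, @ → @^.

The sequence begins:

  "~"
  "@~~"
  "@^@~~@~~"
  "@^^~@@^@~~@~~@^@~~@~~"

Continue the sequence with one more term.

Rewriting the 21 symbols of @^^~@@^@~~@~~@^@~~@~~ one by one yields @^ ^~@ ^~@ @~~ @^ @^ ^~@ @^ @~~ @~~ @^ @~~ @~~ @^ ^~@ @^ @~~ @~~ @^ @~~ @~~; concatenated:

@^^~@^~@@~~@^@^^~@@^@~~@~~@^@~~@~~@^^~@@^@~~@~~@^@~~@~~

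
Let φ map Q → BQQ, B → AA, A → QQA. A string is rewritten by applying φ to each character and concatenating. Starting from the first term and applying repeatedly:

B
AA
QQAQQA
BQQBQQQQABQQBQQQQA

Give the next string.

φ(BQQBQQQQABQQBQQQQA) expands symbol-by-symbol to AA BQQ BQQ AA BQQ BQQ BQQ BQQ QQA AA BQQ BQQ AA BQQ BQQ BQQ BQQ QQA; joining the 18 pieces gives the next term.

AABQQBQQAABQQBQQBQQBQQQQAAABQQBQQAABQQBQQBQQBQQQQA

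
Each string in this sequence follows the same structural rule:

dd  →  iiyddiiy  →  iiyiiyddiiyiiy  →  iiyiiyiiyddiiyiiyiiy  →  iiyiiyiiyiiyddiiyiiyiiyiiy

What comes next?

Every step adds iiy to the front and iiy to the end of the previous string.
Applying this once more to iiyiiyiiyiiyddiiyiiyiiyiiy:

iiyiiyiiyiiyiiyddiiyiiyiiyiiyiiy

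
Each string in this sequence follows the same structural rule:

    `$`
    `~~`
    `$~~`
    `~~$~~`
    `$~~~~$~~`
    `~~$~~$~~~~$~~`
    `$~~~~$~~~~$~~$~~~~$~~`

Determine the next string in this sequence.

This is a Fibonacci-style word recurrence s(k) = s(k−2)·s(k−1): e.g. $·~~ = $~~.
So term 8 is ~~$~~$~~~~$~~·$~~~~$~~~~$~~$~~~~$~~.

~~$~~$~~~~$~~$~~~~$~~~~$~~$~~~~$~~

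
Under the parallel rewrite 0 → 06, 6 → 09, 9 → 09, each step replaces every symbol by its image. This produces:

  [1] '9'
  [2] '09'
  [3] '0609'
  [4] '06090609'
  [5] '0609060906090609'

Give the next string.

Applying the rule to each of the 16 symbols of 0609060906090609 gives the pieces 06 09 06 09 06 09 06 09 06 09 06 09 06 09 06 09, which concatenate to the answer.

06090609060906090609060906090609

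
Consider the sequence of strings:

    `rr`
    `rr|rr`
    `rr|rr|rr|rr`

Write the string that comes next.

Every step duplicates the string with '|' between the halves.
Doubling rr|rr|rr|rr with '|' between the halves:

rr|rr|rr|rr|rr|rr|rr|rr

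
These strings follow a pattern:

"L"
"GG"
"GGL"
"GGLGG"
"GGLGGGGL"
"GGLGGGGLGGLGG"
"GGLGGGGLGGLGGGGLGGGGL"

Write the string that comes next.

GGLGGGGLGGLGGGGLGGGGLGGLGGGGLGGLGG

This is a Fibonacci-style word recurrence s(k) = s(k−1)·s(k−2): e.g. GG·L = GGL.
Continuing: GGLGGGGLGGLGGGGLGGGGL · GGLGGGGLGGLGG gives term 8.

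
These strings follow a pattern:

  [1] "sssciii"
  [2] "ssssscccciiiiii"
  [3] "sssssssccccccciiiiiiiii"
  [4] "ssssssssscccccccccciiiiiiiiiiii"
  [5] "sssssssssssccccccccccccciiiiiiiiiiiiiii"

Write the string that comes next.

Each string has the form s^{2n+1} c^{3n-2} i^{3n} (n = 1, 2, …).
Setting n = 6 gives 13, 16, 18 characters in each block.

ssssssssssssscccccccccccccccciiiiiiiiiiiiiiiiii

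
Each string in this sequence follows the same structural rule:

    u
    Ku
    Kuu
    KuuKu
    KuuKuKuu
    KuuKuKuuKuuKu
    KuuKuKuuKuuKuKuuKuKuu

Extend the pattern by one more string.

Each term (from the third on) is the previous term followed by the one before it: term 3 = Ku·u = Kuu.
The next term joins KuuKuKuuKuuKuKuuKuKuu and KuuKuKuuKuuKu.

KuuKuKuuKuuKuKuuKuKuuKuuKuKuuKuuKu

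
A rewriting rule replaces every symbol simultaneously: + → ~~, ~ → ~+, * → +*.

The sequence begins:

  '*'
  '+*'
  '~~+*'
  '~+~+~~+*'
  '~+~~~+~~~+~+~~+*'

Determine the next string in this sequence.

~+~~~+~+~+~~~+~+~+~~~+~~~+~+~~+*

Replace each of the 16 characters of ~+~~~+~~~+~+~~+* in place — ~+ ~~ ~+ ~+ ~+ ~~ ~+ ~+ ~+ ~~ ~+ ~~ ~+ ~+ ~~ +* — and concatenate.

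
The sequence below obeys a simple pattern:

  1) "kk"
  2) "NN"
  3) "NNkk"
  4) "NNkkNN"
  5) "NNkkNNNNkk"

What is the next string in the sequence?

Each term (from the third on) is the previous term followed by the one before it: term 3 = NN·kk = NNkk.
The next term joins NNkkNNNNkk and NNkkNN.

NNkkNNNNkkNNkkNN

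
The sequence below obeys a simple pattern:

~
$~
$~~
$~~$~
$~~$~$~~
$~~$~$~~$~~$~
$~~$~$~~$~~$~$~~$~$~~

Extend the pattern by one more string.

$~~$~$~~$~~$~$~~$~$~~$~~$~$~~$~~$~

From term 3 onward, concatenate the last term with the second-to-last: $~·~ = $~~, $~~·$~ = $~~$~, …
So term 8 is $~~$~$~~$~~$~$~~$~$~~·$~~$~$~~$~~$~.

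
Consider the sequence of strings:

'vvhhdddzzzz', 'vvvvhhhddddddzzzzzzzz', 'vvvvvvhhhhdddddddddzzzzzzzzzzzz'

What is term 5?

The n-th term is 2n v's then n+1 h's then 3n d's then 4n z's (n = 1, 2, …).
At n = 5 the blocks have lengths 10, 6, 15, 20.

vvvvvvvvvvhhhhhhdddddddddddddddzzzzzzzzzzzzzzzzzzzz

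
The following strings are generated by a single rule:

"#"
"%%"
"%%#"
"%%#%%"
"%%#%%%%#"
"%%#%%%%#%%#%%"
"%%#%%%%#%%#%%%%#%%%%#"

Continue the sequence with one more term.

%%#%%%%#%%#%%%%#%%%%#%%#%%%%#%%#%%

This is a Fibonacci-style word recurrence s(k) = s(k−1)·s(k−2): e.g. %%·# = %%#.
Continuing: %%#%%%%#%%#%%%%#%%%%# · %%#%%%%#%%#%% gives term 8.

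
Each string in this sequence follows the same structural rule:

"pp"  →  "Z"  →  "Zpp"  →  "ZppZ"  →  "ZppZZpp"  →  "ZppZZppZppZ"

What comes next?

ZppZZppZppZZppZZpp

Each term (from the third on) is the previous term followed by the one before it: term 3 = Z·pp = Zpp.
Continuing: ZppZZppZppZ · ZppZZpp gives term 7.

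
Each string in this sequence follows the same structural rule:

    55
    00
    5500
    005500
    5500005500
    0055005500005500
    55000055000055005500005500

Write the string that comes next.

005500550000550055000055000055005500005500

Each term (from the third on) is the two preceding terms concatenated in order: term 3 = 55·00 = 5500.
Continuing: 0055005500005500 · 55000055000055005500005500 gives term 8.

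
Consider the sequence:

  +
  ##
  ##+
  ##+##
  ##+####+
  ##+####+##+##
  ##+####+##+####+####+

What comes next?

Each term (from the third on) is the previous term followed by the one before it: term 3 = ##·+ = ##+.
Continuing: ##+####+##+####+####+ · ##+####+##+## gives term 8.

##+####+##+####+####+##+####+##+##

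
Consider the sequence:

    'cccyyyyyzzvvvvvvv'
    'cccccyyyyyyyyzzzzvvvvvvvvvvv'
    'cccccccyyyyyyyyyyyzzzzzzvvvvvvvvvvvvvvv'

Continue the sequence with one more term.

cccccccccyyyyyyyyyyyyyyzzzzzzzzvvvvvvvvvvvvvvvvvvv

Reading off run lengths: c runs 3, 5, 7; y runs 5, 8, 11; z runs 2, 4, 6; v runs 7, 11, 15 — each is linear in n, where the shown terms are n = 2, 3, 4.
Setting n = 5 gives 9, 14, 8, 19 characters in each block.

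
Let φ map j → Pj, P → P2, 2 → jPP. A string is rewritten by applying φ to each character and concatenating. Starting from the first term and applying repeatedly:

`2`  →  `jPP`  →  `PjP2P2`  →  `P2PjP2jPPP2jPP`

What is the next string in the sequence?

Rewriting the 14 symbols of P2PjP2jPPP2jPP one by one yields P2 jPP P2 Pj P2 jPP Pj P2 P2 P2 jPP Pj P2 P2; concatenated:

P2jPPP2PjP2jPPPjP2P2P2jPPPjP2P2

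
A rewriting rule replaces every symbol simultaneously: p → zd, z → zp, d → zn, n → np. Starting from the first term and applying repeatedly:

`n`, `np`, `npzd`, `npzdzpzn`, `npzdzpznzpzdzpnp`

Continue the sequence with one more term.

φ(npzdzpznzpzdzpnp) expands symbol-by-symbol to np zd zp zn zp zd zp np zp zd zp zn zp zd np zd; joining the 16 pieces gives the next term.

npzdzpznzpzdzpnpzpzdzpznzpzdnpzd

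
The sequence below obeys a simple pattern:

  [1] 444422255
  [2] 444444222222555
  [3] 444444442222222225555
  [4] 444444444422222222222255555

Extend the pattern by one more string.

Each string has the form 4^{2n+2} 2^{3n} 5^{n+1} (n = 1, 2, …).
At n = 5 the blocks have lengths 12, 15, 6.

444444444444222222222222222555555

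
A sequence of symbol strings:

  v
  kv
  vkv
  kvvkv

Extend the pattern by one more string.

This is a Fibonacci-style word recurrence s(k) = s(k−2)·s(k−1): e.g. v·kv = vkv.
So term 5 is vkv·kvvkv.

vkvkvvkv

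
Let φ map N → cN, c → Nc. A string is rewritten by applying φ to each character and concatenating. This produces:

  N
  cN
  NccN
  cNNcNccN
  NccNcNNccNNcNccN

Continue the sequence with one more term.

cNNcNccNNccNcNNcNccNcNNccNNcNccN

Applying the rule to each of the 16 symbols of NccNcNNccNNcNccN gives the pieces cN Nc Nc cN Nc cN cN Nc Nc cN cN Nc cN Nc Nc cN, which concatenate to the answer.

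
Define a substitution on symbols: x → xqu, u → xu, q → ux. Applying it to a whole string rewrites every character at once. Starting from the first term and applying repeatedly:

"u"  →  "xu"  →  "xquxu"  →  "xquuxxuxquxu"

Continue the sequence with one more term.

Expanding xquuxxuxquxu: x→xqu, q→ux, u→xu, u→xu, x→xqu, x→xqu, u→xu, x→xqu, q→ux, u→xu, x→xqu, u→xu. Concatenated: xqu ux xu xu xqu xqu xu xqu ux xu xqu xu.

xquuxxuxuxquxquxuxquuxxuxquxu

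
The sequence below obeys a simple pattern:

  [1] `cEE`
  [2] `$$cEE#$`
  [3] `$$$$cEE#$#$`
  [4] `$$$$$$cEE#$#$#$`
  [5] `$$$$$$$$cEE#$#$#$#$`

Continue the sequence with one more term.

s(k+1) = $$·s(k)·#$, so each term gains $$ as a prefix and #$ as a suffix.
Applying this once more to $$$$$$$$cEE#$#$#$#$:

$$$$$$$$$$cEE#$#$#$#$#$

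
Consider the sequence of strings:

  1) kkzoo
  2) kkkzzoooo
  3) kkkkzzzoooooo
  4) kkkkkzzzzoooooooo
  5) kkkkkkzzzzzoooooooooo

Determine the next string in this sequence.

Reading off run lengths: k runs 2, 3, 4, 5, 6; z runs 1, 2, 3, 4, 5; o runs 2, 4, 6, 8, 10 — each is linear in n (n = 1, 2, …).
At n = 6 the blocks have lengths 7, 6, 12.

kkkkkkkzzzzzzoooooooooooo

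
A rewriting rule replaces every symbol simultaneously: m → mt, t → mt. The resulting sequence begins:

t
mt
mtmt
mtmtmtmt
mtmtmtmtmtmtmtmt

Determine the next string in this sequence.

Rewriting the 16 symbols of mtmtmtmtmtmtmtmt one by one yields mt mt mt mt mt mt mt mt mt mt mt mt mt mt mt mt; concatenated:

mtmtmtmtmtmtmtmtmtmtmtmtmtmtmtmt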